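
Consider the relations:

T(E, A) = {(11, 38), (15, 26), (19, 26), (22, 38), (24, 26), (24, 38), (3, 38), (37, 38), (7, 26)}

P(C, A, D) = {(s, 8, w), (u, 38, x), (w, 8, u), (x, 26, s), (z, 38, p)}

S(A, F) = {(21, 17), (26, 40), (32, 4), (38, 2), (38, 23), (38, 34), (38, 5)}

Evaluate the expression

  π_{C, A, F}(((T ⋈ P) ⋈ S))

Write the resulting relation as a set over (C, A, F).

Joining T and P on A yields {(11, 38, u, x), (11, 38, z, p), (15, 26, x, s), (19, 26, x, s), (22, 38, u, x), (22, 38, z, p), (24, 26, x, s), (24, 38, u, x), (24, 38, z, p), (3, 38, u, x), (3, 38, z, p), (37, 38, u, x), (37, 38, z, p), (7, 26, x, s)}.
Joining (T ⋈ P) and S on A yields {(11, 38, u, x, 2), (11, 38, u, x, 23), (11, 38, u, x, 34), (11, 38, u, x, 5), (11, 38, z, p, 2), (11, 38, z, p, 23), (11, 38, z, p, 34), (11, 38, z, p, 5), (15, 26, x, s, 40), (19, 26, x, s, 40), (22, 38, u, x, 2), (22, 38, u, x, 23), (22, 38, u, x, 34), (22, 38, u, x, 5), (22, 38, z, p, 2), (22, 38, z, p, 23), (22, 38, z, p, 34), (22, 38, z, p, 5), (24, 26, x, s, 40), (24, 38, u, x, 2), (24, 38, u, x, 23), (24, 38, u, x, 34), (24, 38, u, x, 5), (24, 38, z, p, 2), (24, 38, z, p, 23), (24, 38, z, p, 34), (24, 38, z, p, 5), (3, 38, u, x, 2), (3, 38, u, x, 23), (3, 38, u, x, 34), (3, 38, u, x, 5), (3, 38, z, p, 2), (3, 38, z, p, 23), (3, 38, z, p, 34), (3, 38, z, p, 5), (37, 38, u, x, 2), (37, 38, u, x, 23), (37, 38, u, x, 34), (37, 38, u, x, 5), (37, 38, z, p, 2), (37, 38, z, p, 23), (37, 38, z, p, 34), (37, 38, z, p, 5), (7, 26, x, s, 40)}.
π_{C, A, F} gives {(u, 38, 2), (u, 38, 23), (u, 38, 34), (u, 38, 5), (x, 26, 40), (z, 38, 2), (z, 38, 23), (z, 38, 34), (z, 38, 5)} (35 duplicate(s) eliminated).

{(u, 38, 2), (u, 38, 23), (u, 38, 34), (u, 38, 5), (x, 26, 40), (z, 38, 2), (z, 38, 23), (z, 38, 34), (z, 38, 5)}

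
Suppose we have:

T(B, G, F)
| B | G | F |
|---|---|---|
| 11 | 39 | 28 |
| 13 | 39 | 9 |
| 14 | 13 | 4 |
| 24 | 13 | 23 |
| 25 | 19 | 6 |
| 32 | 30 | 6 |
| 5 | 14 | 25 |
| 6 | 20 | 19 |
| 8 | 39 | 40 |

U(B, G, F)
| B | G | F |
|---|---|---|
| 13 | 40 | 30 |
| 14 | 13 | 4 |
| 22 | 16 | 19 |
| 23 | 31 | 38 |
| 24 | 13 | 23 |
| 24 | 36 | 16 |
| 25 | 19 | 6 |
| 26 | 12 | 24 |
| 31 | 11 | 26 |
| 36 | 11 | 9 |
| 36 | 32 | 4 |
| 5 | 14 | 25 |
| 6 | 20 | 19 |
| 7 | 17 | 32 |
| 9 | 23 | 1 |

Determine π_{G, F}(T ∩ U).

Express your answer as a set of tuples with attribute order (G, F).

{(13, 23), (13, 4), (14, 25), (19, 6), (20, 19)}

Intersection: {(11, 39, 28), (13, 39, 9), (14, 13, 4), (24, 13, 23), (25, 19, 6), (32, 30, 6), (5, 14, 25), (6, 20, 19), (8, 39, 40)} with {(13, 40, 30), (14, 13, 4), (22, 16, 19), (23, 31, 38), (24, 13, 23), (24, 36, 16), (25, 19, 6), (26, 12, 24), (31, 11, 26), (36, 11, 9), (36, 32, 4), (5, 14, 25), (6, 20, 19), (7, 17, 32), (9, 23, 1)} → {(14, 13, 4), (24, 13, 23), (25, 19, 6), (5, 14, 25), (6, 20, 19)}
π[G, F]: project onto (G, F) → {(13, 23), (13, 4), (14, 25), (19, 6), (20, 19)}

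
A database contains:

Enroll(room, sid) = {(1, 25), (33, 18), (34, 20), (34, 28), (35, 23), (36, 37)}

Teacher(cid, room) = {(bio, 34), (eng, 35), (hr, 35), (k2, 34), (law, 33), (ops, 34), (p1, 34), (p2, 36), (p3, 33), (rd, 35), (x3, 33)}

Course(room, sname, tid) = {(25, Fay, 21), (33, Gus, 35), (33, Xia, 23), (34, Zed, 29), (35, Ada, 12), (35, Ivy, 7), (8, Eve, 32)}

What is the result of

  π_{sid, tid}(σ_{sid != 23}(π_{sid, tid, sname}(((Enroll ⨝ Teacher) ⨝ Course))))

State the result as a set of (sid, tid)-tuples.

{(18, 23), (18, 35), (20, 29), (28, 29)}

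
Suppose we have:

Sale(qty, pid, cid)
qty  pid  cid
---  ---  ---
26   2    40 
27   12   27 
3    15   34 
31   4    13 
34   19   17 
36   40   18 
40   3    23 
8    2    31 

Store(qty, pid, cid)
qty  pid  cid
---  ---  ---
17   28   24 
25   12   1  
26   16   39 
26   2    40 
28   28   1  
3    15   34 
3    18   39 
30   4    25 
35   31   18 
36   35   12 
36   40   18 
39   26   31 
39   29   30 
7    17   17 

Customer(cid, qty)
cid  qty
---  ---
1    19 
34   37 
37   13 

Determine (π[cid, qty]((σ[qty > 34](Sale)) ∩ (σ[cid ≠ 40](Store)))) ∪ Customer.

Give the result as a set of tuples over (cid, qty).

Selection qty > 34: {(36, 40, 18), (40, 3, 23)}
Selection cid ≠ 40: {(17, 28, 24), (25, 12, 1), (26, 16, 39), (28, 28, 1), (3, 15, 34), (3, 18, 39), (30, 4, 25), (35, 31, 18), (36, 35, 12), (36, 40, 18), (39, 26, 31), (39, 29, 30), (7, 17, 17)}
Set intersection of the two operands is {(36, 40, 18)}.
π_{cid, qty} gives {(18, 36)}.
Set union of the two operands is {(1, 19), (18, 36), (34, 37), (37, 13)}.

{(1, 19), (18, 36), (34, 37), (37, 13)}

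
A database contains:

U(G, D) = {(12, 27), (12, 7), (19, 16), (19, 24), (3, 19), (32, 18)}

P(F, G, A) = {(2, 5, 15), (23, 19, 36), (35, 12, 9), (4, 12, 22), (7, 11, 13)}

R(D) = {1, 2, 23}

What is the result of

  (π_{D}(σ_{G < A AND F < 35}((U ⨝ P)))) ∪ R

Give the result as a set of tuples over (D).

Joining U and P on G yields {(12, 27, 35, 9), (12, 27, 4, 22), (12, 7, 35, 9), (12, 7, 4, 22), (19, 16, 23, 36), (19, 24, 23, 36)}.
Selection G < A AND F < 35: {(12, 27, 4, 22), (12, 7, 4, 22), (19, 16, 23, 36), (19, 24, 23, 36)}
Projecting to D: {16, 24, 27, 7}
Taking the union: {1, 16, 2, 23, 24, 27, 7}

{1, 16, 2, 23, 24, 27, 7}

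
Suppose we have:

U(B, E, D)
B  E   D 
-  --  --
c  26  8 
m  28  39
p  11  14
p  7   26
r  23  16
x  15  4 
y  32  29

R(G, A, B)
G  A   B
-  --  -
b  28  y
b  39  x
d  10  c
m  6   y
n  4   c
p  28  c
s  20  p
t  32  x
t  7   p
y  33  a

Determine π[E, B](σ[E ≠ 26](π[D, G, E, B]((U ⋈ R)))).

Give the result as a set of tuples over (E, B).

{(11, p), (15, x), (32, y), (7, p)}

Natural join on B: {(c, 26, 8, d, 10), (c, 26, 8, n, 4), (c, 26, 8, p, 28), (p, 11, 14, s, 20), (p, 11, 14, t, 7), (p, 7, 26, s, 20), (p, 7, 26, t, 7), (x, 15, 4, b, 39), (x, 15, 4, t, 32), (y, 32, 29, b, 28), (y, 32, 29, m, 6)}
Keep only column(s) D, G, E, B: {(14, s, 11, p), (14, t, 11, p), (26, s, 7, p), (26, t, 7, p), (29, b, 32, y), (29, m, 32, y), (4, b, 15, x), (4, t, 15, x), (8, d, 26, c), (8, n, 26, c), (8, p, 26, c)}
Apply σ_{E ≠ 26}; surviving tuples: {(14, s, 11, p), (14, t, 11, p), (26, s, 7, p), (26, t, 7, p), (29, b, 32, y), (29, m, 32, y), (4, b, 15, x), (4, t, 15, x)}
Keep only column(s) E, B (4 duplicate(s) eliminated): {(11, p), (15, x), (32, y), (7, p)}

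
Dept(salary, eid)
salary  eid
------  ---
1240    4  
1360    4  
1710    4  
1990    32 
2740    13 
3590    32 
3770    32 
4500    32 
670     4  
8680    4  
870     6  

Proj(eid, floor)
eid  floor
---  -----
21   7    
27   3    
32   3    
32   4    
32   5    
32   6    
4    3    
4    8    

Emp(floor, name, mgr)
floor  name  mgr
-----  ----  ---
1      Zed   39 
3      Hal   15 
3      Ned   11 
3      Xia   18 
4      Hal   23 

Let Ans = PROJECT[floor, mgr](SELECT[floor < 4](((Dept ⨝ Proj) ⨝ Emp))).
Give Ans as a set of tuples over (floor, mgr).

{(3, 11), (3, 15), (3, 18)}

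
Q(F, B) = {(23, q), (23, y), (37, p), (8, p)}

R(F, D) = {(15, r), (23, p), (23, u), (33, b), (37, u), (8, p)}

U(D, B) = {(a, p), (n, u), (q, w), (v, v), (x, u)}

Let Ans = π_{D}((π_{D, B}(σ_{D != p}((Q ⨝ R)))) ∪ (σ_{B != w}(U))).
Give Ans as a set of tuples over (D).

Joining Q and R on F yields {(23, q, p), (23, q, u), (23, y, p), (23, y, u), (37, p, u), (8, p, p)}.
σ[D != p]: keep tuples satisfying D != p → {(23, q, u), (23, y, u), (37, p, u)}
π[D, B]: project onto (D, B) → {(u, p), (u, q), (u, y)}
σ[B != w]: keep tuples satisfying B != w → {(a, p), (n, u), (v, v), (x, u)}
Taking the union: {(a, p), (n, u), (u, p), (u, q), (u, y), (v, v), (x, u)}
π[D]: project onto (D) (2 duplicate(s) eliminated) → {a, n, u, v, x}

{a, n, u, v, x}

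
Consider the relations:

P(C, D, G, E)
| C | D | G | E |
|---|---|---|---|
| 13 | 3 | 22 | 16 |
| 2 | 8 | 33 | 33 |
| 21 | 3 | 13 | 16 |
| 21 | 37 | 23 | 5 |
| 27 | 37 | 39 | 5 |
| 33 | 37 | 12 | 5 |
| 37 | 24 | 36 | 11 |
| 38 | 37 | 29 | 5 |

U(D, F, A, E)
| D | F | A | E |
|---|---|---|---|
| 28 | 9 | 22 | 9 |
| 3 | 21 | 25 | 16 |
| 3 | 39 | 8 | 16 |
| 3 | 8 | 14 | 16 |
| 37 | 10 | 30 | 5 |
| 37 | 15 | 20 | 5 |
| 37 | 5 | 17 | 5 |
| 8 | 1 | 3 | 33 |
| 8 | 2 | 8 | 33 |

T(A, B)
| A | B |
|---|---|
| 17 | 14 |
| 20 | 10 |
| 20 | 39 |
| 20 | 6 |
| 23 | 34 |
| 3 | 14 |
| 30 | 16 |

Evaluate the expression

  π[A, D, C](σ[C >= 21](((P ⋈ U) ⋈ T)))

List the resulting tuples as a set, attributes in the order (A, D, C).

{(17, 37, 21), (17, 37, 27), (17, 37, 33), (17, 37, 38), (20, 37, 21), (20, 37, 27), (20, 37, 33), (20, 37, 38), (30, 37, 21), (30, 37, 27), (30, 37, 33), (30, 37, 38)}

Natural join on D, E: {(13, 3, 22, 16, 21, 25), (13, 3, 22, 16, 39, 8), (13, 3, 22, 16, 8, 14), (2, 8, 33, 33, 1, 3), (2, 8, 33, 33, 2, 8), (21, 3, 13, 16, 21, 25), (21, 3, 13, 16, 39, 8), (21, 3, 13, 16, 8, 14), (21, 37, 23, 5, 10, 30), (21, 37, 23, 5, 15, 20), (21, 37, 23, 5, 5, 17), (27, 37, 39, 5, 10, 30), (27, 37, 39, 5, 15, 20), (27, 37, 39, 5, 5, 17), (33, 37, 12, 5, 10, 30), (33, 37, 12, 5, 15, 20), (33, 37, 12, 5, 5, 17), (38, 37, 29, 5, 10, 30), (38, 37, 29, 5, 15, 20), (38, 37, 29, 5, 5, 17)}
Natural join on A: {(2, 8, 33, 33, 1, 3, 14), (21, 37, 23, 5, 10, 30, 16), (21, 37, 23, 5, 15, 20, 10), (21, 37, 23, 5, 15, 20, 39), (21, 37, 23, 5, 15, 20, 6), (21, 37, 23, 5, 5, 17, 14), (27, 37, 39, 5, 10, 30, 16), (27, 37, 39, 5, 15, 20, 10), (27, 37, 39, 5, 15, 20, 39), (27, 37, 39, 5, 15, 20, 6), (27, 37, 39, 5, 5, 17, 14), (33, 37, 12, 5, 10, 30, 16), (33, 37, 12, 5, 15, 20, 10), (33, 37, 12, 5, 15, 20, 39), (33, 37, 12, 5, 15, 20, 6), (33, 37, 12, 5, 5, 17, 14), (38, 37, 29, 5, 10, 30, 16), (38, 37, 29, 5, 15, 20, 10), (38, 37, 29, 5, 15, 20, 39), (38, 37, 29, 5, 15, 20, 6), (38, 37, 29, 5, 5, 17, 14)}
σ[C >= 21]: keep tuples satisfying C >= 21 → {(21, 37, 23, 5, 10, 30, 16), (21, 37, 23, 5, 15, 20, 10), (21, 37, 23, 5, 15, 20, 39), (21, 37, 23, 5, 15, 20, 6), (21, 37, 23, 5, 5, 17, 14), (27, 37, 39, 5, 10, 30, 16), (27, 37, 39, 5, 15, 20, 10), (27, 37, 39, 5, 15, 20, 39), (27, 37, 39, 5, 15, 20, 6), (27, 37, 39, 5, 5, 17, 14), (33, 37, 12, 5, 10, 30, 16), (33, 37, 12, 5, 15, 20, 10), (33, 37, 12, 5, 15, 20, 39), (33, 37, 12, 5, 15, 20, 6), (33, 37, 12, 5, 5, 17, 14), (38, 37, 29, 5, 10, 30, 16), (38, 37, 29, 5, 15, 20, 10), (38, 37, 29, 5, 15, 20, 39), (38, 37, 29, 5, 15, 20, 6), (38, 37, 29, 5, 5, 17, 14)}
π[A, D, C]: project onto (A, D, C) (8 duplicate(s) eliminated) → {(17, 37, 21), (17, 37, 27), (17, 37, 33), (17, 37, 38), (20, 37, 21), (20, 37, 27), (20, 37, 33), (20, 37, 38), (30, 37, 21), (30, 37, 27), (30, 37, 33), (30, 37, 38)}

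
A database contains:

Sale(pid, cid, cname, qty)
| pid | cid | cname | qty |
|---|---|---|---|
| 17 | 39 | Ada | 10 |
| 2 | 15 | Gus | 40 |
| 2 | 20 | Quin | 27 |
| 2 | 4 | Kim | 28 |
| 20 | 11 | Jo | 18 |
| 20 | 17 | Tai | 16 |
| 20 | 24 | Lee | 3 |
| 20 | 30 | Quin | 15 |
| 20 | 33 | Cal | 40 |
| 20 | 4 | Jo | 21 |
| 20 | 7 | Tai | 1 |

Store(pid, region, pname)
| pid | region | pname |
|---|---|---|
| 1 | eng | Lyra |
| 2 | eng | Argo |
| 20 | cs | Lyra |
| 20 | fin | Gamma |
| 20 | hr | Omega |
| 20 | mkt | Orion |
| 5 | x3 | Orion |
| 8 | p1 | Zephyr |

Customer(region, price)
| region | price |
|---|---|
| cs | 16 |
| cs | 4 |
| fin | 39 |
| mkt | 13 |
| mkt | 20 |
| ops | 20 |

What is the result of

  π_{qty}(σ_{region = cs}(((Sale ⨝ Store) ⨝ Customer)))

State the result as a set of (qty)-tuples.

Natural join on pid: {(2, 15, Gus, 40, eng, Argo), (2, 20, Quin, 27, eng, Argo), (2, 4, Kim, 28, eng, Argo), (20, 11, Jo, 18, cs, Lyra), (20, 11, Jo, 18, fin, Gamma), (20, 11, Jo, 18, hr, Omega), (20, 11, Jo, 18, mkt, Orion), (20, 17, Tai, 16, cs, Lyra), (20, 17, Tai, 16, fin, Gamma), (20, 17, Tai, 16, hr, Omega), (20, 17, Tai, 16, mkt, Orion), (20, 24, Lee, 3, cs, Lyra), (20, 24, Lee, 3, fin, Gamma), (20, 24, Lee, 3, hr, Omega), (20, 24, Lee, 3, mkt, Orion), (20, 30, Quin, 15, cs, Lyra), (20, 30, Quin, 15, fin, Gamma), (20, 30, Quin, 15, hr, Omega), (20, 30, Quin, 15, mkt, Orion), (20, 33, Cal, 40, cs, Lyra), (20, 33, Cal, 40, fin, Gamma), (20, 33, Cal, 40, hr, Omega), (20, 33, Cal, 40, mkt, Orion), (20, 4, Jo, 21, cs, Lyra), (20, 4, Jo, 21, fin, Gamma), (20, 4, Jo, 21, hr, Omega), (20, 4, Jo, 21, mkt, Orion), (20, 7, Tai, 1, cs, Lyra), (20, 7, Tai, 1, fin, Gamma), (20, 7, Tai, 1, hr, Omega), (20, 7, Tai, 1, mkt, Orion)}
Natural join on region: {(20, 11, Jo, 18, cs, Lyra, 16), (20, 11, Jo, 18, cs, Lyra, 4), (20, 11, Jo, 18, fin, Gamma, 39), (20, 11, Jo, 18, mkt, Orion, 13), (20, 11, Jo, 18, mkt, Orion, 20), (20, 17, Tai, 16, cs, Lyra, 16), (20, 17, Tai, 16, cs, Lyra, 4), (20, 17, Tai, 16, fin, Gamma, 39), (20, 17, Tai, 16, mkt, Orion, 13), (20, 17, Tai, 16, mkt, Orion, 20), (20, 24, Lee, 3, cs, Lyra, 16), (20, 24, Lee, 3, cs, Lyra, 4), (20, 24, Lee, 3, fin, Gamma, 39), (20, 24, Lee, 3, mkt, Orion, 13), (20, 24, Lee, 3, mkt, Orion, 20), (20, 30, Quin, 15, cs, Lyra, 16), (20, 30, Quin, 15, cs, Lyra, 4), (20, 30, Quin, 15, fin, Gamma, 39), (20, 30, Quin, 15, mkt, Orion, 13), (20, 30, Quin, 15, mkt, Orion, 20), (20, 33, Cal, 40, cs, Lyra, 16), (20, 33, Cal, 40, cs, Lyra, 4), (20, 33, Cal, 40, fin, Gamma, 39), (20, 33, Cal, 40, mkt, Orion, 13), (20, 33, Cal, 40, mkt, Orion, 20), (20, 4, Jo, 21, cs, Lyra, 16), (20, 4, Jo, 21, cs, Lyra, 4), (20, 4, Jo, 21, fin, Gamma, 39), (20, 4, Jo, 21, mkt, Orion, 13), (20, 4, Jo, 21, mkt, Orion, 20), (20, 7, Tai, 1, cs, Lyra, 16), (20, 7, Tai, 1, cs, Lyra, 4), (20, 7, Tai, 1, fin, Gamma, 39), (20, 7, Tai, 1, mkt, Orion, 13), (20, 7, Tai, 1, mkt, Orion, 20)}
Apply σ_{region = cs}; surviving tuples: {(20, 11, Jo, 18, cs, Lyra, 16), (20, 11, Jo, 18, cs, Lyra, 4), (20, 17, Tai, 16, cs, Lyra, 16), (20, 17, Tai, 16, cs, Lyra, 4), (20, 24, Lee, 3, cs, Lyra, 16), (20, 24, Lee, 3, cs, Lyra, 4), (20, 30, Quin, 15, cs, Lyra, 16), (20, 30, Quin, 15, cs, Lyra, 4), (20, 33, Cal, 40, cs, Lyra, 16), (20, 33, Cal, 40, cs, Lyra, 4), (20, 4, Jo, 21, cs, Lyra, 16), (20, 4, Jo, 21, cs, Lyra, 4), (20, 7, Tai, 1, cs, Lyra, 16), (20, 7, Tai, 1, cs, Lyra, 4)}
π_{qty} gives {1, 15, 16, 18, 21, 3, 40} (7 duplicate(s) eliminated).

{1, 15, 16, 18, 21, 3, 40}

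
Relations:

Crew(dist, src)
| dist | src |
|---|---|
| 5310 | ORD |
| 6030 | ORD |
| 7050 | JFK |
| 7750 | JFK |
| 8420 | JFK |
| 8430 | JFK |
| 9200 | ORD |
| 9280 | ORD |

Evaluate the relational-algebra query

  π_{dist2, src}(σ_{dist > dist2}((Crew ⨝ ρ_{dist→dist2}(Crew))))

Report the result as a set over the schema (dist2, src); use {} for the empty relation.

ρ[dist→dist2]: schema becomes (dist2, src); tuples unchanged.
Joining Crew and ρ_{dist→dist2}(Crew) on src yields {(5310, ORD, 5310), (5310, ORD, 6030), (5310, ORD, 9200), (5310, ORD, 9280), (6030, ORD, 5310), (6030, ORD, 6030), (6030, ORD, 9200), (6030, ORD, 9280), (7050, JFK, 7050), (7050, JFK, 7750), (7050, JFK, 8420), (7050, JFK, 8430), (7750, JFK, 7050), (7750, JFK, 7750), (7750, JFK, 8420), (7750, JFK, 8430), (8420, JFK, 7050), (8420, JFK, 7750), (8420, JFK, 8420), (8420, JFK, 8430), (8430, JFK, 7050), (8430, JFK, 7750), (8430, JFK, 8420), (8430, JFK, 8430), (9200, ORD, 5310), (9200, ORD, 6030), (9200, ORD, 9200), (9200, ORD, 9280), (9280, ORD, 5310), (9280, ORD, 6030), (9280, ORD, 9200), (9280, ORD, 9280)}.
Apply σ_{dist > dist2}; surviving tuples: {(6030, ORD, 5310), (7750, JFK, 7050), (8420, JFK, 7050), (8420, JFK, 7750), (8430, JFK, 7050), (8430, JFK, 7750), (8430, JFK, 8420), (9200, ORD, 5310), (9200, ORD, 6030), (9280, ORD, 5310), (9280, ORD, 6030), (9280, ORD, 9200)}
π_{dist2, src} gives {(5310, ORD), (6030, ORD), (7050, JFK), (7750, JFK), (8420, JFK), (9200, ORD)} (6 duplicate(s) eliminated).

{(5310, ORD), (6030, ORD), (7050, JFK), (7750, JFK), (8420, JFK), (9200, ORD)}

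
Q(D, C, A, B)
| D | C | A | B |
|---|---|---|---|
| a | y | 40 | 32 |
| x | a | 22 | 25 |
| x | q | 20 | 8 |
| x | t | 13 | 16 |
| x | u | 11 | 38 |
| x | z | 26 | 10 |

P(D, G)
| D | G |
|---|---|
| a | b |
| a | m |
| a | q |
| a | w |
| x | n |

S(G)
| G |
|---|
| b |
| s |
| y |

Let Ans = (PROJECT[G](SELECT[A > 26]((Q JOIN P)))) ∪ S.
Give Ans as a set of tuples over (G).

Joining Q and P on D yields {(a, y, 40, 32, b), (a, y, 40, 32, m), (a, y, 40, 32, q), (a, y, 40, 32, w), (x, a, 22, 25, n), (x, q, 20, 8, n), (x, t, 13, 16, n), (x, u, 11, 38, n), (x, z, 26, 10, n)}.
Selection A > 26: {(a, y, 40, 32, b), (a, y, 40, 32, m), (a, y, 40, 32, q), (a, y, 40, 32, w)}
π[G]: project onto (G) → {b, m, q, w}
Set union of the two operands is {b, m, q, s, w, y}.

{b, m, q, s, w, y}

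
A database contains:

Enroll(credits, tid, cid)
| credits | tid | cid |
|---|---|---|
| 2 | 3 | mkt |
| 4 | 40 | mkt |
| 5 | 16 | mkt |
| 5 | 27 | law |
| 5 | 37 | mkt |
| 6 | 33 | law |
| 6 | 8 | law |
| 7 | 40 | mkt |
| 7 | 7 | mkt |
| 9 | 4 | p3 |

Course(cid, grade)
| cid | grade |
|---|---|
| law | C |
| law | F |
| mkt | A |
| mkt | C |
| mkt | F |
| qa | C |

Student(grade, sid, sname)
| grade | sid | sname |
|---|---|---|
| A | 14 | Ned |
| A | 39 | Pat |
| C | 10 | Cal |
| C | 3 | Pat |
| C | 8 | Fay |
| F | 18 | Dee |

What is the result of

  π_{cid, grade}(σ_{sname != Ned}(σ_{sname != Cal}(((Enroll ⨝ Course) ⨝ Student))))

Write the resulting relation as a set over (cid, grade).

Joining Enroll and Course on cid yields {(2, 3, mkt, A), (2, 3, mkt, C), (2, 3, mkt, F), (4, 40, mkt, A), (4, 40, mkt, C), (4, 40, mkt, F), (5, 16, mkt, A), (5, 16, mkt, C), (5, 16, mkt, F), (5, 27, law, C), (5, 27, law, F), (5, 37, mkt, A), (5, 37, mkt, C), (5, 37, mkt, F), (6, 33, law, C), (6, 33, law, F), (6, 8, law, C), (6, 8, law, F), (7, 40, mkt, A), (7, 40, mkt, C), (7, 40, mkt, F), (7, 7, mkt, A), (7, 7, mkt, C), (7, 7, mkt, F)}.
Joining (Enroll ⨝ Course) and Student on grade yields {(2, 3, mkt, A, 14, Ned), (2, 3, mkt, A, 39, Pat), (2, 3, mkt, C, 10, Cal), (2, 3, mkt, C, 3, Pat), (2, 3, mkt, C, 8, Fay), (2, 3, mkt, F, 18, Dee), (4, 40, mkt, A, 14, Ned), (4, 40, mkt, A, 39, Pat), (4, 40, mkt, C, 10, Cal), (4, 40, mkt, C, 3, Pat), (4, 40, mkt, C, 8, Fay), (4, 40, mkt, F, 18, Dee), (5, 16, mkt, A, 14, Ned), (5, 16, mkt, A, 39, Pat), (5, 16, mkt, C, 10, Cal), (5, 16, mkt, C, 3, Pat), (5, 16, mkt, C, 8, Fay), (5, 16, mkt, F, 18, Dee), (5, 27, law, C, 10, Cal), (5, 27, law, C, 3, Pat), (5, 27, law, C, 8, Fay), (5, 27, law, F, 18, Dee), (5, 37, mkt, A, 14, Ned), (5, 37, mkt, A, 39, Pat), (5, 37, mkt, C, 10, Cal), (5, 37, mkt, C, 3, Pat), (5, 37, mkt, C, 8, Fay), (5, 37, mkt, F, 18, Dee), (6, 33, law, C, 10, Cal), (6, 33, law, C, 3, Pat), (6, 33, law, C, 8, Fay), (6, 33, law, F, 18, Dee), (6, 8, law, C, 10, Cal), (6, 8, law, C, 3, Pat), (6, 8, law, C, 8, Fay), (6, 8, law, F, 18, Dee), (7, 40, mkt, A, 14, Ned), (7, 40, mkt, A, 39, Pat), (7, 40, mkt, C, 10, Cal), (7, 40, mkt, C, 3, Pat), (7, 40, mkt, C, 8, Fay), (7, 40, mkt, F, 18, Dee), (7, 7, mkt, A, 14, Ned), (7, 7, mkt, A, 39, Pat), (7, 7, mkt, C, 10, Cal), (7, 7, mkt, C, 3, Pat), (7, 7, mkt, C, 8, Fay), (7, 7, mkt, F, 18, Dee)}.
Selection sname != Cal: {(2, 3, mkt, A, 14, Ned), (2, 3, mkt, A, 39, Pat), (2, 3, mkt, C, 3, Pat), (2, 3, mkt, C, 8, Fay), (2, 3, mkt, F, 18, Dee), (4, 40, mkt, A, 14, Ned), (4, 40, mkt, A, 39, Pat), (4, 40, mkt, C, 3, Pat), (4, 40, mkt, C, 8, Fay), (4, 40, mkt, F, 18, Dee), (5, 16, mkt, A, 14, Ned), (5, 16, mkt, A, 39, Pat), (5, 16, mkt, C, 3, Pat), (5, 16, mkt, C, 8, Fay), (5, 16, mkt, F, 18, Dee), (5, 27, law, C, 3, Pat), (5, 27, law, C, 8, Fay), (5, 27, law, F, 18, Dee), (5, 37, mkt, A, 14, Ned), (5, 37, mkt, A, 39, Pat), (5, 37, mkt, C, 3, Pat), (5, 37, mkt, C, 8, Fay), (5, 37, mkt, F, 18, Dee), (6, 33, law, C, 3, Pat), (6, 33, law, C, 8, Fay), (6, 33, law, F, 18, Dee), (6, 8, law, C, 3, Pat), (6, 8, law, C, 8, Fay), (6, 8, law, F, 18, Dee), (7, 40, mkt, A, 14, Ned), (7, 40, mkt, A, 39, Pat), (7, 40, mkt, C, 3, Pat), (7, 40, mkt, C, 8, Fay), (7, 40, mkt, F, 18, Dee), (7, 7, mkt, A, 14, Ned), (7, 7, mkt, A, 39, Pat), (7, 7, mkt, C, 3, Pat), (7, 7, mkt, C, 8, Fay), (7, 7, mkt, F, 18, Dee)}
Selection sname != Ned: {(2, 3, mkt, A, 39, Pat), (2, 3, mkt, C, 3, Pat), (2, 3, mkt, C, 8, Fay), (2, 3, mkt, F, 18, Dee), (4, 40, mkt, A, 39, Pat), (4, 40, mkt, C, 3, Pat), (4, 40, mkt, C, 8, Fay), (4, 40, mkt, F, 18, Dee), (5, 16, mkt, A, 39, Pat), (5, 16, mkt, C, 3, Pat), (5, 16, mkt, C, 8, Fay), (5, 16, mkt, F, 18, Dee), (5, 27, law, C, 3, Pat), (5, 27, law, C, 8, Fay), (5, 27, law, F, 18, Dee), (5, 37, mkt, A, 39, Pat), (5, 37, mkt, C, 3, Pat), (5, 37, mkt, C, 8, Fay), (5, 37, mkt, F, 18, Dee), (6, 33, law, C, 3, Pat), (6, 33, law, C, 8, Fay), (6, 33, law, F, 18, Dee), (6, 8, law, C, 3, Pat), (6, 8, law, C, 8, Fay), (6, 8, law, F, 18, Dee), (7, 40, mkt, A, 39, Pat), (7, 40, mkt, C, 3, Pat), (7, 40, mkt, C, 8, Fay), (7, 40, mkt, F, 18, Dee), (7, 7, mkt, A, 39, Pat), (7, 7, mkt, C, 3, Pat), (7, 7, mkt, C, 8, Fay), (7, 7, mkt, F, 18, Dee)}
π_{cid, grade} gives {(law, C), (law, F), (mkt, A), (mkt, C), (mkt, F)} (28 duplicate(s) eliminated).

{(law, C), (law, F), (mkt, A), (mkt, C), (mkt, F)}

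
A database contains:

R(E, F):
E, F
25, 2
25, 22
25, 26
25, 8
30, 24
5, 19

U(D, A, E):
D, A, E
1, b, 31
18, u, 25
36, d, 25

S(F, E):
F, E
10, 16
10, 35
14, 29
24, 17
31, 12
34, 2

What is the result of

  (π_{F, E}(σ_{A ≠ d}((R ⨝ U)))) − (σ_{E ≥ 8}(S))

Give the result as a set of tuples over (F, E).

Joining R and U on E yields {(25, 2, 18, u), (25, 2, 36, d), (25, 22, 18, u), (25, 22, 36, d), (25, 26, 18, u), (25, 26, 36, d), (25, 8, 18, u), (25, 8, 36, d)}.
Apply σ_{A ≠ d}; surviving tuples: {(25, 2, 18, u), (25, 22, 18, u), (25, 26, 18, u), (25, 8, 18, u)}
Keep only column(s) F, E: {(2, 25), (22, 25), (26, 25), (8, 25)}
Apply σ_{E ≥ 8}; surviving tuples: {(10, 16), (10, 35), (14, 29), (24, 17), (31, 12)}
Set difference of the two operands is {(2, 25), (22, 25), (26, 25), (8, 25)}.

{(2, 25), (22, 25), (26, 25), (8, 25)}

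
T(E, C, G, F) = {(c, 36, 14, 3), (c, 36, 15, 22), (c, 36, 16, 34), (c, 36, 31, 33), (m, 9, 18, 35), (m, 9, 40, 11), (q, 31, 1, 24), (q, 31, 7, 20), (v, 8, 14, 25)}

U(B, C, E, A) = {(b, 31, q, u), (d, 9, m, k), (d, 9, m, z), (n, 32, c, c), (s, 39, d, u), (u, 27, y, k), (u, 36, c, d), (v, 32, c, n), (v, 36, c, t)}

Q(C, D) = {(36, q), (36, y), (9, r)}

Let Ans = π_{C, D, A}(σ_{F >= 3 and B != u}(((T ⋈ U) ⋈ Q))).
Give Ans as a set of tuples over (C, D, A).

{(36, q, t), (36, y, t), (9, r, k), (9, r, z)}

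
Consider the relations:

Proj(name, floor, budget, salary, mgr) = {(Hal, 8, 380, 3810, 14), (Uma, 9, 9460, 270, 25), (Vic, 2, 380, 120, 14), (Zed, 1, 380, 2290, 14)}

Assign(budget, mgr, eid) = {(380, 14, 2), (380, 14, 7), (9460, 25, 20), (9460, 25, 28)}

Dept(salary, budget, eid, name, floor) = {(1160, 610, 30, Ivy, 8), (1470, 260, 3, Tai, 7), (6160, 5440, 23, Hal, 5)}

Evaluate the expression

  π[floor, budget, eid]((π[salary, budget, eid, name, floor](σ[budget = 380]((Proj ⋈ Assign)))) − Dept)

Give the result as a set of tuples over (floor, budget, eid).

Proj ⋈ Assign (natural join on budget, mgr): {(Hal, 8, 380, 3810, 14, 2), (Hal, 8, 380, 3810, 14, 7), (Uma, 9, 9460, 270, 25, 20), (Uma, 9, 9460, 270, 25, 28), (Vic, 2, 380, 120, 14, 2), (Vic, 2, 380, 120, 14, 7), (Zed, 1, 380, 2290, 14, 2), (Zed, 1, 380, 2290, 14, 7)}
Selection budget = 380: {(Hal, 8, 380, 3810, 14, 2), (Hal, 8, 380, 3810, 14, 7), (Vic, 2, 380, 120, 14, 2), (Vic, 2, 380, 120, 14, 7), (Zed, 1, 380, 2290, 14, 2), (Zed, 1, 380, 2290, 14, 7)}
Projecting to salary, budget, eid, name, floor: {(120, 380, 2, Vic, 2), (120, 380, 7, Vic, 2), (2290, 380, 2, Zed, 1), (2290, 380, 7, Zed, 1), (3810, 380, 2, Hal, 8), (3810, 380, 7, Hal, 8)}
Set difference of the two operands is {(120, 380, 2, Vic, 2), (120, 380, 7, Vic, 2), (2290, 380, 2, Zed, 1), (2290, 380, 7, Zed, 1), (3810, 380, 2, Hal, 8), (3810, 380, 7, Hal, 8)}.
Projecting to floor, budget, eid: {(1, 380, 2), (1, 380, 7), (2, 380, 2), (2, 380, 7), (8, 380, 2), (8, 380, 7)}

{(1, 380, 2), (1, 380, 7), (2, 380, 2), (2, 380, 7), (8, 380, 2), (8, 380, 7)}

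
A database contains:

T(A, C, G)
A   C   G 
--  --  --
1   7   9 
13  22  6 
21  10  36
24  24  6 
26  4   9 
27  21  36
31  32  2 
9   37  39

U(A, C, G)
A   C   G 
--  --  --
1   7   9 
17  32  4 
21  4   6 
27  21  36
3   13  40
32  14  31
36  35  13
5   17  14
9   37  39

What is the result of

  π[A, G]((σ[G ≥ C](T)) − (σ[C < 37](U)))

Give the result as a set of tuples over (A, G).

Filtering on G ≥ C leaves {(1, 7, 9), (21, 10, 36), (26, 4, 9), (27, 21, 36), (9, 37, 39)}.
Filtering on C < 37 leaves {(1, 7, 9), (17, 32, 4), (21, 4, 6), (27, 21, 36), (3, 13, 40), (32, 14, 31), (36, 35, 13), (5, 17, 14)}.
Difference: {(1, 7, 9), (21, 10, 36), (26, 4, 9), (27, 21, 36), (9, 37, 39)} with {(1, 7, 9), (17, 32, 4), (21, 4, 6), (27, 21, 36), (3, 13, 40), (32, 14, 31), (36, 35, 13), (5, 17, 14)} → {(21, 10, 36), (26, 4, 9), (9, 37, 39)}
Keep only column(s) A, G: {(21, 36), (26, 9), (9, 39)}

{(21, 36), (26, 9), (9, 39)}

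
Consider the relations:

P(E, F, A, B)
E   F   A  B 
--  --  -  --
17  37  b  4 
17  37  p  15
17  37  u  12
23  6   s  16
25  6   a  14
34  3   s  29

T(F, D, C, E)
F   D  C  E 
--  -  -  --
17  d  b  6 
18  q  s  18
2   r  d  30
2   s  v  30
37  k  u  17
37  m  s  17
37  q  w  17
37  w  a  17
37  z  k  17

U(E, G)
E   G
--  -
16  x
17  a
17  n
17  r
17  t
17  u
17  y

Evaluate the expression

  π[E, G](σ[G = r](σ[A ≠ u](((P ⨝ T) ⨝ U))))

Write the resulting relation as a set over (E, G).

{(17, r)}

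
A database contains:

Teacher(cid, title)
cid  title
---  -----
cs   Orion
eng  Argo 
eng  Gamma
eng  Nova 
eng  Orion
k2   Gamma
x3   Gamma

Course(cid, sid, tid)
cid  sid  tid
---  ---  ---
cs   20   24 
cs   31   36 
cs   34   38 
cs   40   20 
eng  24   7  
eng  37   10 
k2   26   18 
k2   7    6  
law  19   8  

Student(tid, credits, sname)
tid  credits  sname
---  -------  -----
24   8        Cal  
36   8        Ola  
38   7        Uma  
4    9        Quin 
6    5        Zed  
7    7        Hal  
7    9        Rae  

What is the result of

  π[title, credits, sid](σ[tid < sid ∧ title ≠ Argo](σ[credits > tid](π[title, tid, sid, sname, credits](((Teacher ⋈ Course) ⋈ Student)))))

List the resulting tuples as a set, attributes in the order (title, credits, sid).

{(Gamma, 9, 24), (Nova, 9, 24), (Orion, 9, 24)}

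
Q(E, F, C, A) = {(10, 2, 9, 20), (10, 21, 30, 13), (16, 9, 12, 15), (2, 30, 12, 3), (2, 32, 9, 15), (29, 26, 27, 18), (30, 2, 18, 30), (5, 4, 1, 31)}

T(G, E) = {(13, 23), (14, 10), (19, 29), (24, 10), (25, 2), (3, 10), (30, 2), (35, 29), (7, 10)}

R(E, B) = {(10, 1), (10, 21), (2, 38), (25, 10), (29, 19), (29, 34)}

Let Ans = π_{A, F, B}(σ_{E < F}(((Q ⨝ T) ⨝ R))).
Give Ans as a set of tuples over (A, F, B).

{(13, 21, 1), (13, 21, 21), (15, 32, 38), (3, 30, 38)}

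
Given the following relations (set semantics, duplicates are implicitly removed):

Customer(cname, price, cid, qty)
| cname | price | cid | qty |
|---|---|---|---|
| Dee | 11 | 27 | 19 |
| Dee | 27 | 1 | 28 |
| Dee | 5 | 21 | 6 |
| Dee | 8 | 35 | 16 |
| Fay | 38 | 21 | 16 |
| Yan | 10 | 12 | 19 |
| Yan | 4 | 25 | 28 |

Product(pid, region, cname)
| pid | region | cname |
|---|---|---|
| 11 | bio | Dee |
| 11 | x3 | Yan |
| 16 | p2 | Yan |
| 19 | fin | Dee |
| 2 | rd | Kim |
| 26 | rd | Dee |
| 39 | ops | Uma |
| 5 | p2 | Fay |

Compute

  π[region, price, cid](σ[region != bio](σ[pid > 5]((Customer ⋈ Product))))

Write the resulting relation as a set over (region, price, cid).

Joining Customer and Product on cname yields {(Dee, 11, 27, 19, 11, bio), (Dee, 11, 27, 19, 19, fin), (Dee, 11, 27, 19, 26, rd), (Dee, 27, 1, 28, 11, bio), (Dee, 27, 1, 28, 19, fin), (Dee, 27, 1, 28, 26, rd), (Dee, 5, 21, 6, 11, bio), (Dee, 5, 21, 6, 19, fin), (Dee, 5, 21, 6, 26, rd), (Dee, 8, 35, 16, 11, bio), (Dee, 8, 35, 16, 19, fin), (Dee, 8, 35, 16, 26, rd), (Fay, 38, 21, 16, 5, p2), (Yan, 10, 12, 19, 11, x3), (Yan, 10, 12, 19, 16, p2), (Yan, 4, 25, 28, 11, x3), (Yan, 4, 25, 28, 16, p2)}.
σ[pid > 5]: keep tuples satisfying pid > 5 → {(Dee, 11, 27, 19, 11, bio), (Dee, 11, 27, 19, 19, fin), (Dee, 11, 27, 19, 26, rd), (Dee, 27, 1, 28, 11, bio), (Dee, 27, 1, 28, 19, fin), (Dee, 27, 1, 28, 26, rd), (Dee, 5, 21, 6, 11, bio), (Dee, 5, 21, 6, 19, fin), (Dee, 5, 21, 6, 26, rd), (Dee, 8, 35, 16, 11, bio), (Dee, 8, 35, 16, 19, fin), (Dee, 8, 35, 16, 26, rd), (Yan, 10, 12, 19, 11, x3), (Yan, 10, 12, 19, 16, p2), (Yan, 4, 25, 28, 11, x3), (Yan, 4, 25, 28, 16, p2)}
σ[region != bio]: keep tuples satisfying region != bio → {(Dee, 11, 27, 19, 19, fin), (Dee, 11, 27, 19, 26, rd), (Dee, 27, 1, 28, 19, fin), (Dee, 27, 1, 28, 26, rd), (Dee, 5, 21, 6, 19, fin), (Dee, 5, 21, 6, 26, rd), (Dee, 8, 35, 16, 19, fin), (Dee, 8, 35, 16, 26, rd), (Yan, 10, 12, 19, 11, x3), (Yan, 10, 12, 19, 16, p2), (Yan, 4, 25, 28, 11, x3), (Yan, 4, 25, 28, 16, p2)}
Keep only column(s) region, price, cid: {(fin, 11, 27), (fin, 27, 1), (fin, 5, 21), (fin, 8, 35), (p2, 10, 12), (p2, 4, 25), (rd, 11, 27), (rd, 27, 1), (rd, 5, 21), (rd, 8, 35), (x3, 10, 12), (x3, 4, 25)}

{(fin, 11, 27), (fin, 27, 1), (fin, 5, 21), (fin, 8, 35), (p2, 10, 12), (p2, 4, 25), (rd, 11, 27), (rd, 27, 1), (rd, 5, 21), (rd, 8, 35), (x3, 10, 12), (x3, 4, 25)}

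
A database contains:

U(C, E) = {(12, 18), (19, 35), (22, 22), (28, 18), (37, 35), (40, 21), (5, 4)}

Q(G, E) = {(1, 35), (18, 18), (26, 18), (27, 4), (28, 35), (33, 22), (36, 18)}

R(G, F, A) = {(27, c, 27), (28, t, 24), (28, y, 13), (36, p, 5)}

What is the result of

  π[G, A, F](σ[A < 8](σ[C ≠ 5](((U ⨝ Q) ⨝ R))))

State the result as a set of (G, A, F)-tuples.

U ⋈ Q (natural join on E): {(12, 18, 18), (12, 18, 26), (12, 18, 36), (19, 35, 1), (19, 35, 28), (22, 22, 33), (28, 18, 18), (28, 18, 26), (28, 18, 36), (37, 35, 1), (37, 35, 28), (5, 4, 27)}
(U ⨝ Q) ⋈ R (natural join on G): {(12, 18, 36, p, 5), (19, 35, 28, t, 24), (19, 35, 28, y, 13), (28, 18, 36, p, 5), (37, 35, 28, t, 24), (37, 35, 28, y, 13), (5, 4, 27, c, 27)}
Filtering on C ≠ 5 leaves {(12, 18, 36, p, 5), (19, 35, 28, t, 24), (19, 35, 28, y, 13), (28, 18, 36, p, 5), (37, 35, 28, t, 24), (37, 35, 28, y, 13)}.
Filtering on A < 8 leaves {(12, 18, 36, p, 5), (28, 18, 36, p, 5)}.
Keep only column(s) G, A, F (1 duplicate(s) eliminated): {(36, 5, p)}

{(36, 5, p)}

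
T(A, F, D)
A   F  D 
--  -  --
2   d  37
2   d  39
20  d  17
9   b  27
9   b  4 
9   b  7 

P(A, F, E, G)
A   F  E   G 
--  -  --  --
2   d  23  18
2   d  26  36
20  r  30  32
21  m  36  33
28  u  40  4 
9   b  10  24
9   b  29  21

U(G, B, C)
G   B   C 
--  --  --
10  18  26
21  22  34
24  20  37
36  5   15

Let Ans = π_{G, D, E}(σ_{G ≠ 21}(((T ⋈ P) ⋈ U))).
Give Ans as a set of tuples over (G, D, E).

Natural join on A, F: {(2, d, 37, 23, 18), (2, d, 37, 26, 36), (2, d, 39, 23, 18), (2, d, 39, 26, 36), (9, b, 27, 10, 24), (9, b, 27, 29, 21), (9, b, 4, 10, 24), (9, b, 4, 29, 21), (9, b, 7, 10, 24), (9, b, 7, 29, 21)}
Natural join on G: {(2, d, 37, 26, 36, 5, 15), (2, d, 39, 26, 36, 5, 15), (9, b, 27, 10, 24, 20, 37), (9, b, 27, 29, 21, 22, 34), (9, b, 4, 10, 24, 20, 37), (9, b, 4, 29, 21, 22, 34), (9, b, 7, 10, 24, 20, 37), (9, b, 7, 29, 21, 22, 34)}
Apply σ_{G ≠ 21}; surviving tuples: {(2, d, 37, 26, 36, 5, 15), (2, d, 39, 26, 36, 5, 15), (9, b, 27, 10, 24, 20, 37), (9, b, 4, 10, 24, 20, 37), (9, b, 7, 10, 24, 20, 37)}
Projecting to G, D, E: {(24, 27, 10), (24, 4, 10), (24, 7, 10), (36, 37, 26), (36, 39, 26)}

{(24, 27, 10), (24, 4, 10), (24, 7, 10), (36, 37, 26), (36, 39, 26)}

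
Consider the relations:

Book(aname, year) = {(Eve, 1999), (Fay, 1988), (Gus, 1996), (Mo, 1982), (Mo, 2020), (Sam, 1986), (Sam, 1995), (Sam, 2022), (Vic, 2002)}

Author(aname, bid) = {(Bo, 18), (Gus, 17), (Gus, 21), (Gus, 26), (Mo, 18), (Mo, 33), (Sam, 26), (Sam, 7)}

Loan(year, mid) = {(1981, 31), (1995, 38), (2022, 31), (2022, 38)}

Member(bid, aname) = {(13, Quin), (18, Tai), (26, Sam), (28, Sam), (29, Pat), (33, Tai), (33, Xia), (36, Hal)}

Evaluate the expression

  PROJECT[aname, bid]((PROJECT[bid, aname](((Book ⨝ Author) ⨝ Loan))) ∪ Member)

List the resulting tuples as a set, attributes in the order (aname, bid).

{(Hal, 36), (Pat, 29), (Quin, 13), (Sam, 26), (Sam, 28), (Sam, 7), (Tai, 18), (Tai, 33), (Xia, 33)}

Book ⋈ Author (natural join on aname): {(Gus, 1996, 17), (Gus, 1996, 21), (Gus, 1996, 26), (Mo, 1982, 18), (Mo, 1982, 33), (Mo, 2020, 18), (Mo, 2020, 33), (Sam, 1986, 26), (Sam, 1986, 7), (Sam, 1995, 26), (Sam, 1995, 7), (Sam, 2022, 26), (Sam, 2022, 7)}
(Book ⨝ Author) ⋈ Loan (natural join on year): {(Sam, 1995, 26, 38), (Sam, 1995, 7, 38), (Sam, 2022, 26, 31), (Sam, 2022, 26, 38), (Sam, 2022, 7, 31), (Sam, 2022, 7, 38)}
π[bid, aname]: project onto (bid, aname) (4 duplicate(s) eliminated) → {(26, Sam), (7, Sam)}
Union: {(26, Sam), (7, Sam)} with {(13, Quin), (18, Tai), (26, Sam), (28, Sam), (29, Pat), (33, Tai), (33, Xia), (36, Hal)} → {(13, Quin), (18, Tai), (26, Sam), (28, Sam), (29, Pat), (33, Tai), (33, Xia), (36, Hal), (7, Sam)}
π[aname, bid]: project onto (aname, bid) → {(Hal, 36), (Pat, 29), (Quin, 13), (Sam, 26), (Sam, 28), (Sam, 7), (Tai, 18), (Tai, 33), (Xia, 33)}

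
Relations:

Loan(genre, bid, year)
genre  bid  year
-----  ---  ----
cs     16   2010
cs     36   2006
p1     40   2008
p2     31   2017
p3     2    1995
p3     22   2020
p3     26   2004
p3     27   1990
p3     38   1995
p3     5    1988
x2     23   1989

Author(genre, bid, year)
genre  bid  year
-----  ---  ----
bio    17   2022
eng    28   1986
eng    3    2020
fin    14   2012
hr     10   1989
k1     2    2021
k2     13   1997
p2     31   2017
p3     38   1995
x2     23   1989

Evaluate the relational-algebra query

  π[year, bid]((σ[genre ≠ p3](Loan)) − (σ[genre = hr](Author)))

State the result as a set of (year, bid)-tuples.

Selection genre ≠ p3: {(cs, 16, 2010), (cs, 36, 2006), (p1, 40, 2008), (p2, 31, 2017), (x2, 23, 1989)}
Selection genre = hr: {(hr, 10, 1989)}
Difference: {(cs, 16, 2010), (cs, 36, 2006), (p1, 40, 2008), (p2, 31, 2017), (x2, 23, 1989)} with {(hr, 10, 1989)} → {(cs, 16, 2010), (cs, 36, 2006), (p1, 40, 2008), (p2, 31, 2017), (x2, 23, 1989)}
π_{year, bid} gives {(1989, 23), (2006, 36), (2008, 40), (2010, 16), (2017, 31)}.

{(1989, 23), (2006, 36), (2008, 40), (2010, 16), (2017, 31)}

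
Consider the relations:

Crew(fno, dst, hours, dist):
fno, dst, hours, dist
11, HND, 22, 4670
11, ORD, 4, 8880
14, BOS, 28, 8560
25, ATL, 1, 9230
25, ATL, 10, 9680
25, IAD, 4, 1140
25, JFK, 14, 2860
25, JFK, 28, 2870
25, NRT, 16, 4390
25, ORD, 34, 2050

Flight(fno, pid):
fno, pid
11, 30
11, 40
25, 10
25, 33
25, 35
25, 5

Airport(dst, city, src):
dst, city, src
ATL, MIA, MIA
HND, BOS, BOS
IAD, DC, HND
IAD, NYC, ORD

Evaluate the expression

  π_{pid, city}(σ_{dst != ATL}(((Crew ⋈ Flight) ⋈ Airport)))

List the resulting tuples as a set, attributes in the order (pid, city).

Joining Crew and Flight on fno yields {(11, HND, 22, 4670, 30), (11, HND, 22, 4670, 40), (11, ORD, 4, 8880, 30), (11, ORD, 4, 8880, 40), (25, ATL, 1, 9230, 10), (25, ATL, 1, 9230, 33), (25, ATL, 1, 9230, 35), (25, ATL, 1, 9230, 5), (25, ATL, 10, 9680, 10), (25, ATL, 10, 9680, 33), (25, ATL, 10, 9680, 35), (25, ATL, 10, 9680, 5), (25, IAD, 4, 1140, 10), (25, IAD, 4, 1140, 33), (25, IAD, 4, 1140, 35), (25, IAD, 4, 1140, 5), (25, JFK, 14, 2860, 10), (25, JFK, 14, 2860, 33), (25, JFK, 14, 2860, 35), (25, JFK, 14, 2860, 5), (25, JFK, 28, 2870, 10), (25, JFK, 28, 2870, 33), (25, JFK, 28, 2870, 35), (25, JFK, 28, 2870, 5), (25, NRT, 16, 4390, 10), (25, NRT, 16, 4390, 33), (25, NRT, 16, 4390, 35), (25, NRT, 16, 4390, 5), (25, ORD, 34, 2050, 10), (25, ORD, 34, 2050, 33), (25, ORD, 34, 2050, 35), (25, ORD, 34, 2050, 5)}.
Joining (Crew ⋈ Flight) and Airport on dst yields {(11, HND, 22, 4670, 30, BOS, BOS), (11, HND, 22, 4670, 40, BOS, BOS), (25, ATL, 1, 9230, 10, MIA, MIA), (25, ATL, 1, 9230, 33, MIA, MIA), (25, ATL, 1, 9230, 35, MIA, MIA), (25, ATL, 1, 9230, 5, MIA, MIA), (25, ATL, 10, 9680, 10, MIA, MIA), (25, ATL, 10, 9680, 33, MIA, MIA), (25, ATL, 10, 9680, 35, MIA, MIA), (25, ATL, 10, 9680, 5, MIA, MIA), (25, IAD, 4, 1140, 10, DC, HND), (25, IAD, 4, 1140, 10, NYC, ORD), (25, IAD, 4, 1140, 33, DC, HND), (25, IAD, 4, 1140, 33, NYC, ORD), (25, IAD, 4, 1140, 35, DC, HND), (25, IAD, 4, 1140, 35, NYC, ORD), (25, IAD, 4, 1140, 5, DC, HND), (25, IAD, 4, 1140, 5, NYC, ORD)}.
Filtering on dst != ATL leaves {(11, HND, 22, 4670, 30, BOS, BOS), (11, HND, 22, 4670, 40, BOS, BOS), (25, IAD, 4, 1140, 10, DC, HND), (25, IAD, 4, 1140, 10, NYC, ORD), (25, IAD, 4, 1140, 33, DC, HND), (25, IAD, 4, 1140, 33, NYC, ORD), (25, IAD, 4, 1140, 35, DC, HND), (25, IAD, 4, 1140, 35, NYC, ORD), (25, IAD, 4, 1140, 5, DC, HND), (25, IAD, 4, 1140, 5, NYC, ORD)}.
π_{pid, city} gives {(10, DC), (10, NYC), (30, BOS), (33, DC), (33, NYC), (35, DC), (35, NYC), (40, BOS), (5, DC), (5, NYC)}.

{(10, DC), (10, NYC), (30, BOS), (33, DC), (33, NYC), (35, DC), (35, NYC), (40, BOS), (5, DC), (5, NYC)}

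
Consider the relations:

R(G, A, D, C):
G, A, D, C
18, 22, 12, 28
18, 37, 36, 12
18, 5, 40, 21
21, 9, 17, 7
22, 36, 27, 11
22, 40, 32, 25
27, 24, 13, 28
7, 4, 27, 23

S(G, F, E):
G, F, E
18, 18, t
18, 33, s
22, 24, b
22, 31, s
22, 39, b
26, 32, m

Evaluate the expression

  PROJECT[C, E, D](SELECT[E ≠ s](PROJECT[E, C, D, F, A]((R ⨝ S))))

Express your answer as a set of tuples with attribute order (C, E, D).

R ⋈ S (natural join on G): {(18, 22, 12, 28, 18, t), (18, 22, 12, 28, 33, s), (18, 37, 36, 12, 18, t), (18, 37, 36, 12, 33, s), (18, 5, 40, 21, 18, t), (18, 5, 40, 21, 33, s), (22, 36, 27, 11, 24, b), (22, 36, 27, 11, 31, s), (22, 36, 27, 11, 39, b), (22, 40, 32, 25, 24, b), (22, 40, 32, 25, 31, s), (22, 40, 32, 25, 39, b)}
π[E, C, D, F, A]: project onto (E, C, D, F, A) → {(b, 11, 27, 24, 36), (b, 11, 27, 39, 36), (b, 25, 32, 24, 40), (b, 25, 32, 39, 40), (s, 11, 27, 31, 36), (s, 12, 36, 33, 37), (s, 21, 40, 33, 5), (s, 25, 32, 31, 40), (s, 28, 12, 33, 22), (t, 12, 36, 18, 37), (t, 21, 40, 18, 5), (t, 28, 12, 18, 22)}
Filtering on E ≠ s leaves {(b, 11, 27, 24, 36), (b, 11, 27, 39, 36), (b, 25, 32, 24, 40), (b, 25, 32, 39, 40), (t, 12, 36, 18, 37), (t, 21, 40, 18, 5), (t, 28, 12, 18, 22)}.
π[C, E, D]: project onto (C, E, D) (2 duplicate(s) eliminated) → {(11, b, 27), (12, t, 36), (21, t, 40), (25, b, 32), (28, t, 12)}

{(11, b, 27), (12, t, 36), (21, t, 40), (25, b, 32), (28, t, 12)}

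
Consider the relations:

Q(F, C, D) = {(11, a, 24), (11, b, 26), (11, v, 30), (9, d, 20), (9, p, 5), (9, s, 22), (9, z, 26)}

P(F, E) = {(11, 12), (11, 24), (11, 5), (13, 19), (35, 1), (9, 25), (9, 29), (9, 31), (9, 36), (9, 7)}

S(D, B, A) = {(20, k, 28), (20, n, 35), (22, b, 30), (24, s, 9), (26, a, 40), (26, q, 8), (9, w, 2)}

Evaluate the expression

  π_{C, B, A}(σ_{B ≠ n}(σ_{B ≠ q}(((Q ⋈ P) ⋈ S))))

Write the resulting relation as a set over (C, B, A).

{(a, s, 9), (b, a, 40), (d, k, 28), (s, b, 30), (z, a, 40)}

Joining Q and P on F yields {(11, a, 24, 12), (11, a, 24, 24), (11, a, 24, 5), (11, b, 26, 12), (11, b, 26, 24), (11, b, 26, 5), (11, v, 30, 12), (11, v, 30, 24), (11, v, 30, 5), (9, d, 20, 25), (9, d, 20, 29), (9, d, 20, 31), (9, d, 20, 36), (9, d, 20, 7), (9, p, 5, 25), (9, p, 5, 29), (9, p, 5, 31), (9, p, 5, 36), (9, p, 5, 7), (9, s, 22, 25), (9, s, 22, 29), (9, s, 22, 31), (9, s, 22, 36), (9, s, 22, 7), (9, z, 26, 25), (9, z, 26, 29), (9, z, 26, 31), (9, z, 26, 36), (9, z, 26, 7)}.
Joining (Q ⋈ P) and S on D yields {(11, a, 24, 12, s, 9), (11, a, 24, 24, s, 9), (11, a, 24, 5, s, 9), (11, b, 26, 12, a, 40), (11, b, 26, 12, q, 8), (11, b, 26, 24, a, 40), (11, b, 26, 24, q, 8), (11, b, 26, 5, a, 40), (11, b, 26, 5, q, 8), (9, d, 20, 25, k, 28), (9, d, 20, 25, n, 35), (9, d, 20, 29, k, 28), (9, d, 20, 29, n, 35), (9, d, 20, 31, k, 28), (9, d, 20, 31, n, 35), (9, d, 20, 36, k, 28), (9, d, 20, 36, n, 35), (9, d, 20, 7, k, 28), (9, d, 20, 7, n, 35), (9, s, 22, 25, b, 30), (9, s, 22, 29, b, 30), (9, s, 22, 31, b, 30), (9, s, 22, 36, b, 30), (9, s, 22, 7, b, 30), (9, z, 26, 25, a, 40), (9, z, 26, 25, q, 8), (9, z, 26, 29, a, 40), (9, z, 26, 29, q, 8), (9, z, 26, 31, a, 40), (9, z, 26, 31, q, 8), (9, z, 26, 36, a, 40), (9, z, 26, 36, q, 8), (9, z, 26, 7, a, 40), (9, z, 26, 7, q, 8)}.
σ[B ≠ q]: keep tuples satisfying B ≠ q → {(11, a, 24, 12, s, 9), (11, a, 24, 24, s, 9), (11, a, 24, 5, s, 9), (11, b, 26, 12, a, 40), (11, b, 26, 24, a, 40), (11, b, 26, 5, a, 40), (9, d, 20, 25, k, 28), (9, d, 20, 25, n, 35), (9, d, 20, 29, k, 28), (9, d, 20, 29, n, 35), (9, d, 20, 31, k, 28), (9, d, 20, 31, n, 35), (9, d, 20, 36, k, 28), (9, d, 20, 36, n, 35), (9, d, 20, 7, k, 28), (9, d, 20, 7, n, 35), (9, s, 22, 25, b, 30), (9, s, 22, 29, b, 30), (9, s, 22, 31, b, 30), (9, s, 22, 36, b, 30), (9, s, 22, 7, b, 30), (9, z, 26, 25, a, 40), (9, z, 26, 29, a, 40), (9, z, 26, 31, a, 40), (9, z, 26, 36, a, 40), (9, z, 26, 7, a, 40)}
σ[B ≠ n]: keep tuples satisfying B ≠ n → {(11, a, 24, 12, s, 9), (11, a, 24, 24, s, 9), (11, a, 24, 5, s, 9), (11, b, 26, 12, a, 40), (11, b, 26, 24, a, 40), (11, b, 26, 5, a, 40), (9, d, 20, 25, k, 28), (9, d, 20, 29, k, 28), (9, d, 20, 31, k, 28), (9, d, 20, 36, k, 28), (9, d, 20, 7, k, 28), (9, s, 22, 25, b, 30), (9, s, 22, 29, b, 30), (9, s, 22, 31, b, 30), (9, s, 22, 36, b, 30), (9, s, 22, 7, b, 30), (9, z, 26, 25, a, 40), (9, z, 26, 29, a, 40), (9, z, 26, 31, a, 40), (9, z, 26, 36, a, 40), (9, z, 26, 7, a, 40)}
Keep only column(s) C, B, A (16 duplicate(s) eliminated): {(a, s, 9), (b, a, 40), (d, k, 28), (s, b, 30), (z, a, 40)}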